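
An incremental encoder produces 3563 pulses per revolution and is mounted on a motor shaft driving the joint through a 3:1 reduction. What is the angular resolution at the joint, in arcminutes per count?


counts per rev = 3563
effective counts at joint = 3563 * 3 = 10689
resolution = 360*60 / 10689
= 2.0208 arcmin/count


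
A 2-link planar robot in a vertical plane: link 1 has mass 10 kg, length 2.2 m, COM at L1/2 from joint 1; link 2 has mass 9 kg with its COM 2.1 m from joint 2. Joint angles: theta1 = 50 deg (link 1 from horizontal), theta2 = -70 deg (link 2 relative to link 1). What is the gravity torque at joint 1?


Horizontal distance from joint 1 to link-1 COM:
  x_c1 = (L1/2)*cos(t1) = 1.1 * 0.6428 = 0.7071 m
Horizontal distance from joint 1 to link-2 COM:
  x_c2 = L1*cos(t1) + Lc2*cos(t1+t2)
       = 2.2*0.6428 + 2.1*0.9397 = 3.3875 m
tau1 = m1*g*x_c1 + m2*g*x_c2
     = 10*9.81*0.7071 + 9*9.81*3.3875
     = 69.3632 + 299.0812
     = 368.4445 Nm


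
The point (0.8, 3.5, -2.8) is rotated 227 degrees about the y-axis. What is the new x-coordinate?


Rotation about y-axis: x' = x*cos(theta) + z*sin(theta)
= 0.8 * -0.682 + -2.8 * -0.7314
= 1.5022


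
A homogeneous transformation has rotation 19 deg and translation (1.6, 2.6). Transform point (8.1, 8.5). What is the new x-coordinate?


x' = cos(theta)*px - sin(theta)*py + tx
= 0.9455*8.1 - 0.3256*8.5 + 1.6
= 6.4914


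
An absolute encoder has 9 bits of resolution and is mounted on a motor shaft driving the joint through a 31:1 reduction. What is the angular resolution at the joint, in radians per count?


counts = 2^9 = 512
effective counts at joint = 512 * 31 = 15872
resolution = 2*pi / 15872
= 3.9587e-04 rad/count


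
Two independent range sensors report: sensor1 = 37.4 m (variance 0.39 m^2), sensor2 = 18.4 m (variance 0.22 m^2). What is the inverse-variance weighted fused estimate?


w1 = (1/var1) / (1/var1 + 1/var2)
   = 2.5641 / (2.5641 + 4.5455) = 0.3607
w2 = 1 - w1 = 0.6393
fused = w1*s1 + w2*s2 = 13.4885 + 11.7639
= 25.2525 m


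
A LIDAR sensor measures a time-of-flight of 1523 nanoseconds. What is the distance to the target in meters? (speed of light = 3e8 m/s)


tof = 1523 ns = 1.523e-06 s
dist = c * tof / 2
= 3e8 * 1.523e-06 / 2
= 228.45 m


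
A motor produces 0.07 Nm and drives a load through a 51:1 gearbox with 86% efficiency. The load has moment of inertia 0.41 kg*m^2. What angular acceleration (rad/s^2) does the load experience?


tau_out = tau_motor * N * eta
= 0.07 * 51 * 0.86 = 3.0702 Nm
alpha = tau_out / I = 3.0702 / 0.41
= 7.4883 rad/s^2


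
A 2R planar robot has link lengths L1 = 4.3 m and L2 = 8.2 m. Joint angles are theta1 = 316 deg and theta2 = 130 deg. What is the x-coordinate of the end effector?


Convert angles to radians: theta1 = 5.5152, theta2 = 2.2689
x = L1*cos(theta1) + L2*cos(theta1+theta2)
x = 3.0932 + 0.572
x = 3.6652


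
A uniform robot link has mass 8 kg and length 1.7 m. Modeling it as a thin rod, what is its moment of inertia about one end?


I = (1/3) * m * L^2
= (1/3) * 8 * 1.7^2
= 0.333333 * 8 * 2.89
= 7.7067 kg*m^2


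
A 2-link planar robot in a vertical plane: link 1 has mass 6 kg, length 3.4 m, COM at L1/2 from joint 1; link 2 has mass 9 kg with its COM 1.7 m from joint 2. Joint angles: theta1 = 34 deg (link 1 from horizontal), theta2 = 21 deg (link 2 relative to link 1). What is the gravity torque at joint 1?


Horizontal distance from joint 1 to link-1 COM:
  x_c1 = (L1/2)*cos(t1) = 1.7 * 0.829 = 1.4094 m
Horizontal distance from joint 1 to link-2 COM:
  x_c2 = L1*cos(t1) + Lc2*cos(t1+t2)
       = 3.4*0.829 + 1.7*0.5736 = 3.7938 m
tau1 = m1*g*x_c1 + m2*g*x_c2
     = 6*9.81*1.4094 + 9*9.81*3.7938
     = 82.9552 + 334.9553
     = 417.9104 Nm


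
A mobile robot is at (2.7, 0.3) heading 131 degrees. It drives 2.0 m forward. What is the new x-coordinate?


x_new = x0 + d*cos(theta)
= 2.7 + 2.0*cos(131)
= 2.7 + -1.3121
= 1.3879


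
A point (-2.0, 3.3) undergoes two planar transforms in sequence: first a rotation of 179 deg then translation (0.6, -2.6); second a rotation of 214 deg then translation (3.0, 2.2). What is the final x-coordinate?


After transform 1:
x1 = cos(179)*-2.0 - sin(179)*3.3 + 0.6 = 2.5421
y1 = sin(179)*-2.0 + cos(179)*3.3 + -2.6 = -5.9344
After transform 2:
x2 = cos(214)*2.5421 - sin(214)*-5.9344 + 3.0
= -2.426


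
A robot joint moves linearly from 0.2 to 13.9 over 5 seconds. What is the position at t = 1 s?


s = t/T = 1/5 = 0.2
p(t) = p0 + (pf-p0)*s
= 0.2 + (13.9 - 0.2) * 0.2
= 2.94


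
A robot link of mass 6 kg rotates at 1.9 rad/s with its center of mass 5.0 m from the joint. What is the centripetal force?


F = m * omega^2 * r
= 6 * 1.9^2 * 5.0
= 6 * 3.61 * 5.0
= 108.3 N


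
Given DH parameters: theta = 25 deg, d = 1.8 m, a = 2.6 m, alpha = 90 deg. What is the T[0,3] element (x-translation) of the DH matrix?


T[0,3] = a * cos(theta)
= 2.6 * cos(25 deg)
= 2.6 * 0.9063
= 2.3564


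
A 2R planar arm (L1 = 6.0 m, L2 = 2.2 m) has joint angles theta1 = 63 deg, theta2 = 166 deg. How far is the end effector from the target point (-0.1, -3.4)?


End effector via forward kinematics:
x = L1*cos(t1) + L2*cos(t1+t2) = 1.2806
y = L1*sin(t1) + L2*sin(t1+t2) = 3.6857
Distance to target:
d = sqrt((-0.1 - 1.2806)^2 + (-3.4 - 3.6857)^2)
= sqrt(1.9061 + 50.2068)
= 7.2189 m


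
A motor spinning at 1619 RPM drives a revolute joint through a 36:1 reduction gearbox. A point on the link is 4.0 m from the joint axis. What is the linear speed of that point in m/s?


omega_motor = 1619 * 2*pi/60 = 169.5413 rad/s
omega_joint = omega_motor / 36 = 4.7095 rad/s
v = omega_joint * r = 4.7095 * 4.0
= 18.8379 m/s


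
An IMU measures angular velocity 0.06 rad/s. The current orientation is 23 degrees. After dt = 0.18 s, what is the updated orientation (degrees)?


delta_theta = w * dt = 0.06 * 0.18 = 0.0108 rad
= 0.6188 deg
theta_new = 23 + 0.6188 = 23.6188 deg


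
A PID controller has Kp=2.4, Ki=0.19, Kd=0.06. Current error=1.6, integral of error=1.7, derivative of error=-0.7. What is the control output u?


u = Kp*e + Ki*int(e) + Kd*de/dt
= 2.4*1.6 + 0.19*1.7 + 0.06*(-0.7)
= 3.84 + 0.323 + -0.042
= 4.121


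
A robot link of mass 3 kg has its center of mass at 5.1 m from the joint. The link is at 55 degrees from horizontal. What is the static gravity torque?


tau = m*g*L*cos(angle)
= 3 * 9.81 * 5.1 * cos(55 deg)
= 3 * 9.81 * 5.1 * 0.5736
= 86.0898 Nm


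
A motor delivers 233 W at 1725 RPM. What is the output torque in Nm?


omega = 1725 * 2*pi/60 = 180.6416 rad/s
tau = P / omega = 233 / 180.6416
= 1.2898 Nm


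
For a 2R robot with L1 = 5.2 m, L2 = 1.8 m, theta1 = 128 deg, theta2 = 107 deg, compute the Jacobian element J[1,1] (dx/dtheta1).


J[1,1] = -L1*sin(t1) - L2*sin(t1+t2)
= -5.2*sin(128) - 1.8*sin(235)
= -2.6232


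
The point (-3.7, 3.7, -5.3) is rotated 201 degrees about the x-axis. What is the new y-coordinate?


Rotation about x-axis: y' = y*cos(theta) - z*sin(theta)
= 3.7 * -0.9336 - -5.3 * -0.3584
= -5.3536


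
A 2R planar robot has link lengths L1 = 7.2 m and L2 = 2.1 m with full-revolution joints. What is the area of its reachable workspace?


r_max = L1 + L2 = 9.3 m
r_min = |L1 - L2| = 5.1 m
Area = pi*(r_max^2 - r_min^2)
= pi*(86.49 - 26.01)
= pi * 60.48
= 190.0035 m^2


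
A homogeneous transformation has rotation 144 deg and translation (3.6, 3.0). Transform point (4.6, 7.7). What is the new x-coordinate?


x' = cos(theta)*px - sin(theta)*py + tx
= -0.809*4.6 - 0.5878*7.7 + 3.6
= -4.6474


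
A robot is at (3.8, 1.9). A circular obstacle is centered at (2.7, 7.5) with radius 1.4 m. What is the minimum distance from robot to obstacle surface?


center_dist = sqrt((3.8-2.7)^2 + (1.9-7.5)^2)
= sqrt(1.21 + 31.36)
= 5.707
min_dist = center_dist - radius = 5.707 - 1.4 = 4.307 m


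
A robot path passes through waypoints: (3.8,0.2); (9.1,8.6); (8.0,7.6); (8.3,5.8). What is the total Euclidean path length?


Segment lengths:
  seg1 = sqrt((5.3)^2 + (8.4)^2) = 9.9323
  seg2 = sqrt((-1.1)^2 + (-1.0)^2) = 1.4866
  seg3 = sqrt((0.3)^2 + (-1.8)^2) = 1.8248
Total = 13.2437


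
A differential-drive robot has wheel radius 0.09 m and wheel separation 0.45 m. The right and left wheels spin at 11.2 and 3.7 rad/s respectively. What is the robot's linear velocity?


vR = r*wR = 0.09*11.2 = 1.008 m/s
vL = r*wL = 0.09*3.7 = 0.333 m/s
v = (vR+vL)/2 = 0.6705 m/s
omega = (vR-vL)/L = 1.5 rad/s
linear velocity = 0.6705 m/s


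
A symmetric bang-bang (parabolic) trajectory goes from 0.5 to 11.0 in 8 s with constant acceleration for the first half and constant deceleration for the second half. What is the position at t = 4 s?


Symmetric rest-to-rest: each phase covers (pf-p0)/2 in time T/2. 0.5*a*(T/2)^2 = (pf-p0)/2 => a = 4*(pf-p0)/T^2
a = 4*(11.0-0.5)/8^2 = 0.6562
t = 4 is in the acceleration phase (t <= T/2).
p = p0 + 0.5*a*t^2 = 0.5 + 0.5*0.6562*4^2
= 5.75


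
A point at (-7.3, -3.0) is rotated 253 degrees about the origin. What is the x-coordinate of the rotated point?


x' = x*cos(theta) - y*sin(theta)
cos(253 deg) = -0.2924, sin(253 deg) = -0.9563
x' = -7.3 * -0.2924 - -3.0 * -0.9563
= 2.1343 - 2.8689
= -0.7346


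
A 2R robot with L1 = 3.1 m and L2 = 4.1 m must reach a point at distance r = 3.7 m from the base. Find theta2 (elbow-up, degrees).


cos(theta2) = (r^2 - L1^2 - L2^2) / (2*L1*L2)
cos(theta2) = (13.69 - 9.61 - 16.81) / 25.42
cos(theta2) = -0.500787
theta2 = 120.0521 degrees


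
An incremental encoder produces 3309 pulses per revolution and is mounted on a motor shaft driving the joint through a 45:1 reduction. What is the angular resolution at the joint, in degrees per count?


counts per rev = 3309
effective counts at joint = 3309 * 45 = 148905
resolution = 360 / 148905
= 0.0024 deg/count


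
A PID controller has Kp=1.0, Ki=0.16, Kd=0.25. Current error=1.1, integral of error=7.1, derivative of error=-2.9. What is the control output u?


u = Kp*e + Ki*int(e) + Kd*de/dt
= 1.0*1.1 + 0.16*7.1 + 0.25*(-2.9)
= 1.1 + 1.136 + -0.725
= 1.511


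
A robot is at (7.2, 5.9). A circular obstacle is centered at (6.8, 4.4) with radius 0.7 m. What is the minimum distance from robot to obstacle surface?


center_dist = sqrt((7.2-6.8)^2 + (5.9-4.4)^2)
= sqrt(0.16 + 2.25)
= 1.5524
min_dist = center_dist - radius = 1.5524 - 0.7 = 0.8524 m


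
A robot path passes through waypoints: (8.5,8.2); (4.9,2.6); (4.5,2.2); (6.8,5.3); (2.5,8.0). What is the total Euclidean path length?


Segment lengths:
  seg1 = sqrt((-3.6)^2 + (-5.6)^2) = 6.6573
  seg2 = sqrt((-0.4)^2 + (-0.4)^2) = 0.5657
  seg3 = sqrt((2.3)^2 + (3.1)^2) = 3.8601
  seg4 = sqrt((-4.3)^2 + (2.7)^2) = 5.0774
Total = 16.1605


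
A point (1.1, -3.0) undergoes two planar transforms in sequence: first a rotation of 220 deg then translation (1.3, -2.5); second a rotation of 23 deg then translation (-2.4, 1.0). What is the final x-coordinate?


After transform 1:
x1 = cos(220)*1.1 - sin(220)*-3.0 + 1.3 = -1.471
y1 = sin(220)*1.1 + cos(220)*-3.0 + -2.5 = -0.9089
After transform 2:
x2 = cos(23)*-1.471 - sin(23)*-0.9089 + -2.4
= -3.3989


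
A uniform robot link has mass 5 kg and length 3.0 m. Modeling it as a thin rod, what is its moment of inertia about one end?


I = (1/3) * m * L^2
= (1/3) * 5 * 3.0^2
= 0.333333 * 5 * 9.0
= 15.0 kg*m^2


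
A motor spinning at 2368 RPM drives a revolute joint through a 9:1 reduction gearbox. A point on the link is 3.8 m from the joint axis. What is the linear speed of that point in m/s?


omega_motor = 2368 * 2*pi/60 = 247.9764 rad/s
omega_joint = omega_motor / 9 = 27.5529 rad/s
v = omega_joint * r = 27.5529 * 3.8
= 104.7011 m/s


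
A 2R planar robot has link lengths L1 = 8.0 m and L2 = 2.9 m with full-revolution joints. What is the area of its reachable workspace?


r_max = L1 + L2 = 10.9 m
r_min = |L1 - L2| = 5.1 m
Area = pi*(r_max^2 - r_min^2)
= pi*(118.81 - 26.01)
= pi * 92.8
= 291.5398 m^2


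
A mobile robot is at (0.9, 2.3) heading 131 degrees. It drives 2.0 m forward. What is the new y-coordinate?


y_new = y0 + d*sin(theta)
= 2.3 + 2.0*sin(131)
= 2.3 + 1.5094
= 3.8094


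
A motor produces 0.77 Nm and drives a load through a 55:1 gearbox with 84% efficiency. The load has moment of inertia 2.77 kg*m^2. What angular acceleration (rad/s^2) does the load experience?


tau_out = tau_motor * N * eta
= 0.77 * 55 * 0.84 = 35.574 Nm
alpha = tau_out / I = 35.574 / 2.77
= 12.8426 rad/s^2


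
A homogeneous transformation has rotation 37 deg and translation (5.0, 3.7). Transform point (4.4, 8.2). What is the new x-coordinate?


x' = cos(theta)*px - sin(theta)*py + tx
= 0.7986*4.4 - 0.6018*8.2 + 5.0
= 3.5791


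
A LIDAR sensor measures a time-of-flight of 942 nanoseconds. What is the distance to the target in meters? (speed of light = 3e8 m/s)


tof = 942 ns = 9.42e-07 s
dist = c * tof / 2
= 3e8 * 9.42e-07 / 2
= 141.3 m


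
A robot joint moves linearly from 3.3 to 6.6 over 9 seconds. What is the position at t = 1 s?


s = t/T = 1/9 = 0.1111
p(t) = p0 + (pf-p0)*s
= 3.3 + (6.6 - 3.3) * 0.1111
= 3.6667


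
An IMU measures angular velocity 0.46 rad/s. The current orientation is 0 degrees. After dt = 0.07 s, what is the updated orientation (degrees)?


delta_theta = w * dt = 0.46 * 0.07 = 0.0322 rad
= 1.8449 deg
theta_new = 0 + 1.8449 = 1.8449 deg


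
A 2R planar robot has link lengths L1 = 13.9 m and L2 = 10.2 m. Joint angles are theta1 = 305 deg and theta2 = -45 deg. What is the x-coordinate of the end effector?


Convert angles to radians: theta1 = 5.3233, theta2 = -0.7854
x = L1*cos(theta1) + L2*cos(theta1+theta2)
x = 7.9727 + -1.7712
x = 6.2015


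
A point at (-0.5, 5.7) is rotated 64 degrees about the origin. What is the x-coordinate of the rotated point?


x' = x*cos(theta) - y*sin(theta)
cos(64 deg) = 0.4384, sin(64 deg) = 0.8988
x' = -0.5 * 0.4384 - 5.7 * 0.8988
= -0.2192 - 5.1231
= -5.3423


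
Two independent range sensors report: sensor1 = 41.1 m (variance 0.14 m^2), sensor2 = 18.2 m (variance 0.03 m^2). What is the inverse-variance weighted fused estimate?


w1 = (1/var1) / (1/var1 + 1/var2)
   = 7.1429 / (7.1429 + 33.3333) = 0.1765
w2 = 1 - w1 = 0.8235
fused = w1*s1 + w2*s2 = 7.2529 + 14.9882
= 22.2412 m


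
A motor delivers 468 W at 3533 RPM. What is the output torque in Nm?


omega = 3533 * 2*pi/60 = 369.9749 rad/s
tau = P / omega = 468 / 369.9749
= 1.265 Nm


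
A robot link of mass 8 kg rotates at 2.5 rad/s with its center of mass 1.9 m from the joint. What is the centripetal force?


F = m * omega^2 * r
= 8 * 2.5^2 * 1.9
= 8 * 6.25 * 1.9
= 95.0 N


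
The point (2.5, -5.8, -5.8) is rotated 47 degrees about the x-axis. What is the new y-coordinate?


Rotation about x-axis: y' = y*cos(theta) - z*sin(theta)
= -5.8 * 0.682 - -5.8 * 0.7314
= 0.2863


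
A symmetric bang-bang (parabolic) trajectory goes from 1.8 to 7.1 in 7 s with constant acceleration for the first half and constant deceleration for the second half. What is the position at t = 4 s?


Symmetric rest-to-rest: each phase covers (pf-p0)/2 in time T/2. 0.5*a*(T/2)^2 = (pf-p0)/2 => a = 4*(pf-p0)/T^2
a = 4*(7.1-1.8)/7^2 = 0.4327
t = 4 is in the deceleration phase (t > T/2).
p = pf - 0.5*a*(T-t)^2 = 7.1 - 0.5*0.4327*3^2
= 5.1531


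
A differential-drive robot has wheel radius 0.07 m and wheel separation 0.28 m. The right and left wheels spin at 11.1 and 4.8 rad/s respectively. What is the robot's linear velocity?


vR = r*wR = 0.07*11.1 = 0.777 m/s
vL = r*wL = 0.07*4.8 = 0.336 m/s
v = (vR+vL)/2 = 0.5565 m/s
omega = (vR-vL)/L = 1.575 rad/s
linear velocity = 0.5565 m/s


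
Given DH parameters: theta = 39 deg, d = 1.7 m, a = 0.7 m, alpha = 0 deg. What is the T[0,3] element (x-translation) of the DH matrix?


T[0,3] = a * cos(theta)
= 0.7 * cos(39 deg)
= 0.7 * 0.7771
= 0.544


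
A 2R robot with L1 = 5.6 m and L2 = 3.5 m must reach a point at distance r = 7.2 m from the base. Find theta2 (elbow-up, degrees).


cos(theta2) = (r^2 - L1^2 - L2^2) / (2*L1*L2)
cos(theta2) = (51.84 - 31.36 - 12.25) / 39.2
cos(theta2) = 0.209949
theta2 = 77.8806 degrees


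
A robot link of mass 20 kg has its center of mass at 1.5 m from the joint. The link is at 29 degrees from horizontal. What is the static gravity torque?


tau = m*g*L*cos(angle)
= 20 * 9.81 * 1.5 * cos(29 deg)
= 20 * 9.81 * 1.5 * 0.8746
= 257.4006 Nm


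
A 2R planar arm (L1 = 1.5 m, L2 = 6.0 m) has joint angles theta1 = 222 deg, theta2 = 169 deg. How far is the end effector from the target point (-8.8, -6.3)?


End effector via forward kinematics:
x = L1*cos(t1) + L2*cos(t1+t2) = 4.0283
y = L1*sin(t1) + L2*sin(t1+t2) = 2.0865
Distance to target:
d = sqrt((-8.8 - 4.0283)^2 + (-6.3 - 2.0865)^2)
= sqrt(164.5649 + 70.3339)
= 15.3264 m


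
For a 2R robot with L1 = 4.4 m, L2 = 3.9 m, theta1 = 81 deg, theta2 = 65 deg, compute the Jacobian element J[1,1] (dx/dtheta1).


J[1,1] = -L1*sin(t1) - L2*sin(t1+t2)
= -4.4*sin(81) - 3.9*sin(146)
= -6.5267


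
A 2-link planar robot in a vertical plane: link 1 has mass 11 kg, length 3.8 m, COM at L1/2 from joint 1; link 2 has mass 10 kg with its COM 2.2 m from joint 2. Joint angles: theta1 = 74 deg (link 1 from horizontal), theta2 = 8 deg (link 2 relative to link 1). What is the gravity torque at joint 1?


Horizontal distance from joint 1 to link-1 COM:
  x_c1 = (L1/2)*cos(t1) = 1.9 * 0.2756 = 0.5237 m
Horizontal distance from joint 1 to link-2 COM:
  x_c2 = L1*cos(t1) + Lc2*cos(t1+t2)
       = 3.8*0.2756 + 2.2*0.1392 = 1.3536 m
tau1 = m1*g*x_c1 + m2*g*x_c2
     = 11*9.81*0.5237 + 10*9.81*1.3536
     = 56.5137 + 132.7884
     = 189.3021 Nm


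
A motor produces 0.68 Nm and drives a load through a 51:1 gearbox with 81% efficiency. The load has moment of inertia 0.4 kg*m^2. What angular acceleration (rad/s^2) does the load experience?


tau_out = tau_motor * N * eta
= 0.68 * 51 * 0.81 = 28.0908 Nm
alpha = tau_out / I = 28.0908 / 0.4
= 70.227 rad/s^2


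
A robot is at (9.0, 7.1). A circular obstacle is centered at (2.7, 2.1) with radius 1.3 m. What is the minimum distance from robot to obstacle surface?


center_dist = sqrt((9.0-2.7)^2 + (7.1-2.1)^2)
= sqrt(39.69 + 25.0)
= 8.043
min_dist = center_dist - radius = 8.043 - 1.3 = 6.743 m


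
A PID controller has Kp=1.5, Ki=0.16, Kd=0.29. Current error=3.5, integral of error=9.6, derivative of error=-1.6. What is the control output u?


u = Kp*e + Ki*int(e) + Kd*de/dt
= 1.5*3.5 + 0.16*9.6 + 0.29*(-1.6)
= 5.25 + 1.536 + -0.464
= 6.322


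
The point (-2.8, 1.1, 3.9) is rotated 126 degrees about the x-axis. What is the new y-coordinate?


Rotation about x-axis: y' = y*cos(theta) - z*sin(theta)
= 1.1 * -0.5878 - 3.9 * 0.809
= -3.8017


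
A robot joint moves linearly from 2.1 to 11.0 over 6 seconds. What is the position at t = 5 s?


s = t/T = 5/6 = 0.8333
p(t) = p0 + (pf-p0)*s
= 2.1 + (11.0 - 2.1) * 0.8333
= 9.5167


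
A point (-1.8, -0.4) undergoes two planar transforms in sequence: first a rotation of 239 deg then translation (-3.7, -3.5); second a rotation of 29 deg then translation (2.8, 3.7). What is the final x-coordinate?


After transform 1:
x1 = cos(239)*-1.8 - sin(239)*-0.4 + -3.7 = -3.1158
y1 = sin(239)*-1.8 + cos(239)*-0.4 + -3.5 = -1.7511
After transform 2:
x2 = cos(29)*-3.1158 - sin(29)*-1.7511 + 2.8
= 0.9238


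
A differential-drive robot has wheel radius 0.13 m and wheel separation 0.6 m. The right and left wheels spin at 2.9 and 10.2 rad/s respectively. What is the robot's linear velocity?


vR = r*wR = 0.13*2.9 = 0.377 m/s
vL = r*wL = 0.13*10.2 = 1.326 m/s
v = (vR+vL)/2 = 0.8515 m/s
omega = (vR-vL)/L = -1.5817 rad/s
linear velocity = 0.8515 m/s


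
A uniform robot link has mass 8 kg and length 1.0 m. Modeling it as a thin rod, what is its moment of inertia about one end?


I = (1/3) * m * L^2
= (1/3) * 8 * 1.0^2
= 0.333333 * 8 * 1.0
= 2.6667 kg*m^2


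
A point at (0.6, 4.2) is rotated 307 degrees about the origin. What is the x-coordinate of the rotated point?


x' = x*cos(theta) - y*sin(theta)
cos(307 deg) = 0.6018, sin(307 deg) = -0.7986
x' = 0.6 * 0.6018 - 4.2 * -0.7986
= 0.3611 - -3.3543
= 3.7154


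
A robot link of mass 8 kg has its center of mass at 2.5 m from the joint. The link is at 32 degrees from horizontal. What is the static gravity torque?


tau = m*g*L*cos(angle)
= 8 * 9.81 * 2.5 * cos(32 deg)
= 8 * 9.81 * 2.5 * 0.848
= 166.387 Nm


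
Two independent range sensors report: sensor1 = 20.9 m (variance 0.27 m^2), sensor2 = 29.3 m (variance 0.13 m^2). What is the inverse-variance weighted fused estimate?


w1 = (1/var1) / (1/var1 + 1/var2)
   = 3.7037 / (3.7037 + 7.6923) = 0.325
w2 = 1 - w1 = 0.675
fused = w1*s1 + w2*s2 = 6.7925 + 19.7775
= 26.57 m


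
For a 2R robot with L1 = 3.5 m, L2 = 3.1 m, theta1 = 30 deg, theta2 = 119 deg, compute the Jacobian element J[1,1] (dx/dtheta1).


J[1,1] = -L1*sin(t1) - L2*sin(t1+t2)
= -3.5*sin(30) - 3.1*sin(149)
= -3.3466


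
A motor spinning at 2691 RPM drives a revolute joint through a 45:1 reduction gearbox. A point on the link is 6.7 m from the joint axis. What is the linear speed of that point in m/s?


omega_motor = 2691 * 2*pi/60 = 281.8009 rad/s
omega_joint = omega_motor / 45 = 6.2622 rad/s
v = omega_joint * r = 6.2622 * 6.7
= 41.957 m/s


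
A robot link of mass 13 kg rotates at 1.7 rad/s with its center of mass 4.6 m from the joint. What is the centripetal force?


F = m * omega^2 * r
= 13 * 1.7^2 * 4.6
= 13 * 2.89 * 4.6
= 172.822 N


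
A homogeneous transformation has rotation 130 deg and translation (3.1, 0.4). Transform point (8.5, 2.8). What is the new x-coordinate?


x' = cos(theta)*px - sin(theta)*py + tx
= -0.6428*8.5 - 0.766*2.8 + 3.1
= -4.5086


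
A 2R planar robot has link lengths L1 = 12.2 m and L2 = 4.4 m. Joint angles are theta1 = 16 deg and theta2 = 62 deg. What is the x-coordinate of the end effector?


Convert angles to radians: theta1 = 0.2793, theta2 = 1.0821
x = L1*cos(theta1) + L2*cos(theta1+theta2)
x = 11.7274 + 0.9148
x = 12.6422


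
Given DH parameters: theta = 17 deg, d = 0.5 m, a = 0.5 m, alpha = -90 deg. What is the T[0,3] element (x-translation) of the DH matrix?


T[0,3] = a * cos(theta)
= 0.5 * cos(17 deg)
= 0.5 * 0.9563
= 0.4782


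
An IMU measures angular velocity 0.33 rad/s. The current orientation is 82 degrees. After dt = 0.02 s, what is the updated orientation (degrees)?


delta_theta = w * dt = 0.33 * 0.02 = 0.0066 rad
= 0.3782 deg
theta_new = 82 + 0.3782 = 82.3782 deg


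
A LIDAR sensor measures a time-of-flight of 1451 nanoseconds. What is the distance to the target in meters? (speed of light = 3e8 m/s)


tof = 1451 ns = 1.451e-06 s
dist = c * tof / 2
= 3e8 * 1.451e-06 / 2
= 217.65 m


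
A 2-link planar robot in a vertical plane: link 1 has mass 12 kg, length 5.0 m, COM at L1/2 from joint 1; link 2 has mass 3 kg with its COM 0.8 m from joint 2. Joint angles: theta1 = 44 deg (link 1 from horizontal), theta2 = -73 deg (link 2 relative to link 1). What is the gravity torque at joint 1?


Horizontal distance from joint 1 to link-1 COM:
  x_c1 = (L1/2)*cos(t1) = 2.5 * 0.7193 = 1.7983 m
Horizontal distance from joint 1 to link-2 COM:
  x_c2 = L1*cos(t1) + Lc2*cos(t1+t2)
       = 5.0*0.7193 + 0.8*0.8746 = 4.2964 m
tau1 = m1*g*x_c1 + m2*g*x_c2
     = 12*9.81*1.7983 + 3*9.81*4.2964
     = 211.7017 + 126.4429
     = 338.1446 Nm


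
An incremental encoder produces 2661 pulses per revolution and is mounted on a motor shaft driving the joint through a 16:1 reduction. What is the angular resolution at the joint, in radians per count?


counts per rev = 2661
effective counts at joint = 2661 * 16 = 42576
resolution = 2*pi / 42576
= 1.4758e-04 rad/count


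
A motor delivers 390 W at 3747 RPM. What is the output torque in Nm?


omega = 3747 * 2*pi/60 = 392.3849 rad/s
tau = P / omega = 390 / 392.3849
= 0.9939 Nm


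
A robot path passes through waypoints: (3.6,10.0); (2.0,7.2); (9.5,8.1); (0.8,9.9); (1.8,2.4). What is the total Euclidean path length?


Segment lengths:
  seg1 = sqrt((-1.6)^2 + (-2.8)^2) = 3.2249
  seg2 = sqrt((7.5)^2 + (0.9)^2) = 7.5538
  seg3 = sqrt((-8.7)^2 + (1.8)^2) = 8.8843
  seg4 = sqrt((1.0)^2 + (-7.5)^2) = 7.5664
Total = 27.2293


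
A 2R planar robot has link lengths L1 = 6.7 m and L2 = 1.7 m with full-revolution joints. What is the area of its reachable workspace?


r_max = L1 + L2 = 8.4 m
r_min = |L1 - L2| = 5.0 m
Area = pi*(r_max^2 - r_min^2)
= pi*(70.56 - 25.0)
= pi * 45.56
= 143.131 m^2


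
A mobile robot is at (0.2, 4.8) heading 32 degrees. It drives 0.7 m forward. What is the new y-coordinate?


y_new = y0 + d*sin(theta)
= 4.8 + 0.7*sin(32)
= 4.8 + 0.3709
= 5.1709


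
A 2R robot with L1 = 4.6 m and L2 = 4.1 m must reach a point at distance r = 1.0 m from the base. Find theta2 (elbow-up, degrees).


cos(theta2) = (r^2 - L1^2 - L2^2) / (2*L1*L2)
cos(theta2) = (1.0 - 21.16 - 16.81) / 37.72
cos(theta2) = -0.980117
theta2 = 168.5553 degrees


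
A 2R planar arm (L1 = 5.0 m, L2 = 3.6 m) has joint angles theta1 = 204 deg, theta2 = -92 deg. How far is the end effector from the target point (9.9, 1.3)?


End effector via forward kinematics:
x = L1*cos(t1) + L2*cos(t1+t2) = -5.9163
y = L1*sin(t1) + L2*sin(t1+t2) = 1.3042
Distance to target:
d = sqrt((9.9 - -5.9163)^2 + (1.3 - 1.3042)^2)
= sqrt(250.1557 + 0.0)
= 15.8163 m


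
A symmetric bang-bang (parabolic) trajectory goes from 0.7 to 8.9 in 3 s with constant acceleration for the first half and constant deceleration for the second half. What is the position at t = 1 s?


Symmetric rest-to-rest: each phase covers (pf-p0)/2 in time T/2. 0.5*a*(T/2)^2 = (pf-p0)/2 => a = 4*(pf-p0)/T^2
a = 4*(8.9-0.7)/3^2 = 3.6444
t = 1 is in the acceleration phase (t <= T/2).
p = p0 + 0.5*a*t^2 = 0.7 + 0.5*3.6444*1^2
= 2.5222


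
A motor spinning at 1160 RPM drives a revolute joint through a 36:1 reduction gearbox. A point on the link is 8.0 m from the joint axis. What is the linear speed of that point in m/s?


omega_motor = 1160 * 2*pi/60 = 121.4749 rad/s
omega_joint = omega_motor / 36 = 3.3743 rad/s
v = omega_joint * r = 3.3743 * 8.0
= 26.9944 m/s


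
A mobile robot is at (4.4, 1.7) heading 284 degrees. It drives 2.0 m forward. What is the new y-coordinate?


y_new = y0 + d*sin(theta)
= 1.7 + 2.0*sin(284)
= 1.7 + -1.9406
= -0.2406


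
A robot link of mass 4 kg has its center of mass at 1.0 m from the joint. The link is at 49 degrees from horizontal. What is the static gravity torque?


tau = m*g*L*cos(angle)
= 4 * 9.81 * 1.0 * cos(49 deg)
= 4 * 9.81 * 1.0 * 0.6561
= 25.7438 Nm


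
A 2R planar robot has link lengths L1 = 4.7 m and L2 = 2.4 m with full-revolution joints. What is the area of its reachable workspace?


r_max = L1 + L2 = 7.1 m
r_min = |L1 - L2| = 2.3 m
Area = pi*(r_max^2 - r_min^2)
= pi*(50.41 - 5.29)
= pi * 45.12
= 141.7487 m^2


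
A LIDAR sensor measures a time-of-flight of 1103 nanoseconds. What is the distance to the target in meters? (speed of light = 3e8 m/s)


tof = 1103 ns = 1.103e-06 s
dist = c * tof / 2
= 3e8 * 1.103e-06 / 2
= 165.45 m


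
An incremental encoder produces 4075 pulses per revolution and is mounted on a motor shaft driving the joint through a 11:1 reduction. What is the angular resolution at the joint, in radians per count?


counts per rev = 4075
effective counts at joint = 4075 * 11 = 44825
resolution = 2*pi / 44825
= 1.4017e-04 rad/count


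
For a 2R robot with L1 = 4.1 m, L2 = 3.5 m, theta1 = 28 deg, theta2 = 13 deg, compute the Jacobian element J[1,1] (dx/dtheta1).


J[1,1] = -L1*sin(t1) - L2*sin(t1+t2)
= -4.1*sin(28) - 3.5*sin(41)
= -4.221


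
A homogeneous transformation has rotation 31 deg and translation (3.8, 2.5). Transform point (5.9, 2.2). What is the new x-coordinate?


x' = cos(theta)*px - sin(theta)*py + tx
= 0.8572*5.9 - 0.515*2.2 + 3.8
= 7.7242


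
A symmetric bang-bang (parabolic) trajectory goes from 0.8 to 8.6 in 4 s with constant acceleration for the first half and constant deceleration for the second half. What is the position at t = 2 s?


Symmetric rest-to-rest: each phase covers (pf-p0)/2 in time T/2. 0.5*a*(T/2)^2 = (pf-p0)/2 => a = 4*(pf-p0)/T^2
a = 4*(8.6-0.8)/4^2 = 1.95
t = 2 is in the acceleration phase (t <= T/2).
p = p0 + 0.5*a*t^2 = 0.8 + 0.5*1.95*2^2
= 4.7


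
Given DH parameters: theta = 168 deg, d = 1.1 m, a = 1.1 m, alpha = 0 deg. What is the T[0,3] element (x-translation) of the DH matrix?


T[0,3] = a * cos(theta)
= 1.1 * cos(168 deg)
= 1.1 * -0.9781
= -1.076


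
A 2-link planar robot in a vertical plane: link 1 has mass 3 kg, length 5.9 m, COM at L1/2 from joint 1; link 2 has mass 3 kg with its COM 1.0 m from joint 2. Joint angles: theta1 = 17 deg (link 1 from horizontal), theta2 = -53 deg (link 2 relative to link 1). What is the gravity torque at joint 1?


Horizontal distance from joint 1 to link-1 COM:
  x_c1 = (L1/2)*cos(t1) = 2.95 * 0.9563 = 2.8211 m
Horizontal distance from joint 1 to link-2 COM:
  x_c2 = L1*cos(t1) + Lc2*cos(t1+t2)
       = 5.9*0.9563 + 1.0*0.809 = 6.4512 m
tau1 = m1*g*x_c1 + m2*g*x_c2
     = 3*9.81*2.8211 + 3*9.81*6.4512
     = 83.0249 + 189.8593
     = 272.8842 Nm


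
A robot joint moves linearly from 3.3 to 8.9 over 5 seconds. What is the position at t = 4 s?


s = t/T = 4/5 = 0.8
p(t) = p0 + (pf-p0)*s
= 3.3 + (8.9 - 3.3) * 0.8
= 7.78


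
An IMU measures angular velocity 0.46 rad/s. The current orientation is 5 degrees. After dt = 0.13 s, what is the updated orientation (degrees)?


delta_theta = w * dt = 0.46 * 0.13 = 0.0598 rad
= 3.4263 deg
theta_new = 5 + 3.4263 = 8.4263 deg


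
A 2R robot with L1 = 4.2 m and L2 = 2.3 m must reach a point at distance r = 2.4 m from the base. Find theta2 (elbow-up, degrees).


cos(theta2) = (r^2 - L1^2 - L2^2) / (2*L1*L2)
cos(theta2) = (5.76 - 17.64 - 5.29) / 19.32
cos(theta2) = -0.888716
theta2 = 152.7124 degrees


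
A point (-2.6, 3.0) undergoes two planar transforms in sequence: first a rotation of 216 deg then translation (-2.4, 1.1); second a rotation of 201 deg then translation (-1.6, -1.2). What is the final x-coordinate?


After transform 1:
x1 = cos(216)*-2.6 - sin(216)*3.0 + -2.4 = 1.4668
y1 = sin(216)*-2.6 + cos(216)*3.0 + 1.1 = 0.2012
After transform 2:
x2 = cos(201)*1.4668 - sin(201)*0.2012 + -1.6
= -2.8973


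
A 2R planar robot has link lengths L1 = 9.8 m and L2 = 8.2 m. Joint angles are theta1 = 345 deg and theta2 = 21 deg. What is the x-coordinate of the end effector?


Convert angles to radians: theta1 = 6.0214, theta2 = 0.3665
x = L1*cos(theta1) + L2*cos(theta1+theta2)
x = 9.4661 + 8.1551
x = 17.6212


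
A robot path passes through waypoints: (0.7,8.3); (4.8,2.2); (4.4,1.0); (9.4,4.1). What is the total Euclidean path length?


Segment lengths:
  seg1 = sqrt((4.1)^2 + (-6.1)^2) = 7.3498
  seg2 = sqrt((-0.4)^2 + (-1.2)^2) = 1.2649
  seg3 = sqrt((5.0)^2 + (3.1)^2) = 5.883
Total = 14.4978


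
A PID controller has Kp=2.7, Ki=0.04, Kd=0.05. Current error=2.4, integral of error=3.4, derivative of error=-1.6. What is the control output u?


u = Kp*e + Ki*int(e) + Kd*de/dt
= 2.7*2.4 + 0.04*3.4 + 0.05*(-1.6)
= 6.48 + 0.136 + -0.08
= 6.536


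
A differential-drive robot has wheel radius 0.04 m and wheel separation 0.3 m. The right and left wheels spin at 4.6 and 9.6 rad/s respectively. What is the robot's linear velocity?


vR = r*wR = 0.04*4.6 = 0.184 m/s
vL = r*wL = 0.04*9.6 = 0.384 m/s
v = (vR+vL)/2 = 0.284 m/s
omega = (vR-vL)/L = -0.6667 rad/s
linear velocity = 0.284 m/s


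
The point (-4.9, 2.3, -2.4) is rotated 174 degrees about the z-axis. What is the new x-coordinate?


Rotation about z-axis: x' = x*cos(theta) - y*sin(theta)
= -4.9 * -0.9945 - 2.3 * 0.1045
= 4.6327


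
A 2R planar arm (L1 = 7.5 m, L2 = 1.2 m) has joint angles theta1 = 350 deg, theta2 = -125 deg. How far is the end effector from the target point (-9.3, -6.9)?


End effector via forward kinematics:
x = L1*cos(t1) + L2*cos(t1+t2) = 6.5375
y = L1*sin(t1) + L2*sin(t1+t2) = -2.1509
Distance to target:
d = sqrt((-9.3 - 6.5375)^2 + (-6.9 - -2.1509)^2)
= sqrt(250.8274 + 22.5541)
= 16.5342 m


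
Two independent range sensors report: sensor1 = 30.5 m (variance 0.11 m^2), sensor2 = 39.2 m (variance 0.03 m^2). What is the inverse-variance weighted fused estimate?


w1 = (1/var1) / (1/var1 + 1/var2)
   = 9.0909 / (9.0909 + 33.3333) = 0.2143
w2 = 1 - w1 = 0.7857
fused = w1*s1 + w2*s2 = 6.5357 + 30.8
= 37.3357 m


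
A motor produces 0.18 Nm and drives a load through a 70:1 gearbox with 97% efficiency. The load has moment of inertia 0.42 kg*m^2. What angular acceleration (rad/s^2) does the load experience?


tau_out = tau_motor * N * eta
= 0.18 * 70 * 0.97 = 12.222 Nm
alpha = tau_out / I = 12.222 / 0.42
= 29.1 rad/s^2


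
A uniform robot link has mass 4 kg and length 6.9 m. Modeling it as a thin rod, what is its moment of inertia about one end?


I = (1/3) * m * L^2
= (1/3) * 4 * 6.9^2
= 0.333333 * 4 * 47.61
= 63.48 kg*m^2


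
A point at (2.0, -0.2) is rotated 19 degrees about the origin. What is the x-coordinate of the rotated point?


x' = x*cos(theta) - y*sin(theta)
cos(19 deg) = 0.9455, sin(19 deg) = 0.3256
x' = 2.0 * 0.9455 - -0.2 * 0.3256
= 1.891 - -0.0651
= 1.9562


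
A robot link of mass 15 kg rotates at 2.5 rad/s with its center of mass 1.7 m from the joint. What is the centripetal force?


F = m * omega^2 * r
= 15 * 2.5^2 * 1.7
= 15 * 6.25 * 1.7
= 159.375 N


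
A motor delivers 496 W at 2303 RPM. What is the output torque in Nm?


omega = 2303 * 2*pi/60 = 241.1696 rad/s
tau = P / omega = 496 / 241.1696
= 2.0566 Nm


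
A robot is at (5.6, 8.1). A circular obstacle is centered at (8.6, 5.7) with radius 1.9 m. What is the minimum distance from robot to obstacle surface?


center_dist = sqrt((5.6-8.6)^2 + (8.1-5.7)^2)
= sqrt(9.0 + 5.76)
= 3.8419
min_dist = center_dist - radius = 3.8419 - 1.9 = 1.9419 m


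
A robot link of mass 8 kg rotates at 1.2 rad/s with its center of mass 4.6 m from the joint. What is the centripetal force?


F = m * omega^2 * r
= 8 * 1.2^2 * 4.6
= 8 * 1.44 * 4.6
= 52.992 N


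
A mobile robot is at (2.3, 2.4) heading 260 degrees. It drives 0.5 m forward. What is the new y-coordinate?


y_new = y0 + d*sin(theta)
= 2.4 + 0.5*sin(260)
= 2.4 + -0.4924
= 1.9076


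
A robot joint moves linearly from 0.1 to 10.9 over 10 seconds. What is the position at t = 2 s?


s = t/T = 2/10 = 0.2
p(t) = p0 + (pf-p0)*s
= 0.1 + (10.9 - 0.1) * 0.2
= 2.26


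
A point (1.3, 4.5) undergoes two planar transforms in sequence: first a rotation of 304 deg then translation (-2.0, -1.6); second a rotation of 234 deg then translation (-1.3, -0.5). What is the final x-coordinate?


After transform 1:
x1 = cos(304)*1.3 - sin(304)*4.5 + -2.0 = 2.4576
y1 = sin(304)*1.3 + cos(304)*4.5 + -1.6 = -0.1614
After transform 2:
x2 = cos(234)*2.4576 - sin(234)*-0.1614 + -1.3
= -2.8751


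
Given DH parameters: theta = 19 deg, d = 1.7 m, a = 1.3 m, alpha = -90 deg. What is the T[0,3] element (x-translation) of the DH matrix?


T[0,3] = a * cos(theta)
= 1.3 * cos(19 deg)
= 1.3 * 0.9455
= 1.2292


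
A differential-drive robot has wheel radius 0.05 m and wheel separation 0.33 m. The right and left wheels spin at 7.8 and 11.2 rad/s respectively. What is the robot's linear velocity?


vR = r*wR = 0.05*7.8 = 0.39 m/s
vL = r*wL = 0.05*11.2 = 0.56 m/s
v = (vR+vL)/2 = 0.475 m/s
omega = (vR-vL)/L = -0.5152 rad/s
linear velocity = 0.475 m/s


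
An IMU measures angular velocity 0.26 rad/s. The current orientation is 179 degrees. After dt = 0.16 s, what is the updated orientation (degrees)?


delta_theta = w * dt = 0.26 * 0.16 = 0.0416 rad
= 2.3835 deg
theta_new = 179 + 2.3835 = 181.3835 deg


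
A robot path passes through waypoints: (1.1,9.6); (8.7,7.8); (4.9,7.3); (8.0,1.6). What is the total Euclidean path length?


Segment lengths:
  seg1 = sqrt((7.6)^2 + (-1.8)^2) = 7.8102
  seg2 = sqrt((-3.8)^2 + (-0.5)^2) = 3.8328
  seg3 = sqrt((3.1)^2 + (-5.7)^2) = 6.4885
Total = 18.1315


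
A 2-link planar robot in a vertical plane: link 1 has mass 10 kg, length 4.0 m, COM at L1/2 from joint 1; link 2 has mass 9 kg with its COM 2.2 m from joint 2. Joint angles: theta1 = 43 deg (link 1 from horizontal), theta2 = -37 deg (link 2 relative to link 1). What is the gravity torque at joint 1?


Horizontal distance from joint 1 to link-1 COM:
  x_c1 = (L1/2)*cos(t1) = 2.0 * 0.7314 = 1.4627 m
Horizontal distance from joint 1 to link-2 COM:
  x_c2 = L1*cos(t1) + Lc2*cos(t1+t2)
       = 4.0*0.7314 + 2.2*0.9945 = 5.1134 m
tau1 = m1*g*x_c1 + m2*g*x_c2
     = 10*9.81*1.4627 + 9*9.81*5.1134
     = 143.4916 + 451.4588
     = 594.9504 Nm


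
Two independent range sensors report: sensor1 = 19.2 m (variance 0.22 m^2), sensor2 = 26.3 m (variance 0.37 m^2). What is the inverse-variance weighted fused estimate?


w1 = (1/var1) / (1/var1 + 1/var2)
   = 4.5455 / (4.5455 + 2.7027) = 0.6271
w2 = 1 - w1 = 0.3729
fused = w1*s1 + w2*s2 = 12.0407 + 9.8068
= 21.8475 m


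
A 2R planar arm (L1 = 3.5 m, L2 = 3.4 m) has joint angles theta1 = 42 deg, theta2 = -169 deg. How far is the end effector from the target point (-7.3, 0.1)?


End effector via forward kinematics:
x = L1*cos(t1) + L2*cos(t1+t2) = 0.5548
y = L1*sin(t1) + L2*sin(t1+t2) = -0.3734
Distance to target:
d = sqrt((-7.3 - 0.5548)^2 + (0.1 - -0.3734)^2)
= sqrt(61.6984 + 0.2241)
= 7.8691 m


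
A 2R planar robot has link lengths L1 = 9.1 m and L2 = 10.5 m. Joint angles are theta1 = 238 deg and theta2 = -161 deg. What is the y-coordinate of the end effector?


Convert angles to radians: theta1 = 4.1539, theta2 = -2.81
y = L1*sin(theta1) + L2*sin(theta1+theta2)
y = -7.7172 + 10.2309
y = 2.5136


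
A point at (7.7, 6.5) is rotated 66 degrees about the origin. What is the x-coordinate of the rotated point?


x' = x*cos(theta) - y*sin(theta)
cos(66 deg) = 0.4067, sin(66 deg) = 0.9135
x' = 7.7 * 0.4067 - 6.5 * 0.9135
= 3.1319 - 5.938
= -2.8062


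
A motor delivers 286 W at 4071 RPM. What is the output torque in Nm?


omega = 4071 * 2*pi/60 = 426.3141 rad/s
tau = P / omega = 286 / 426.3141
= 0.6709 Nm


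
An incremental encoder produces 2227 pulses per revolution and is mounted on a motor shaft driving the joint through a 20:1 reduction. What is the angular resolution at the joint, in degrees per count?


counts per rev = 2227
effective counts at joint = 2227 * 20 = 44540
resolution = 360 / 44540
= 0.0081 deg/count


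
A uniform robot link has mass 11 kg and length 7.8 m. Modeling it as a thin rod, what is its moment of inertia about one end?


I = (1/3) * m * L^2
= (1/3) * 11 * 7.8^2
= 0.333333 * 11 * 60.84
= 223.08 kg*m^2


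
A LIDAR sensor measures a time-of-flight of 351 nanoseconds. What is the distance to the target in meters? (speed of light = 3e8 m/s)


tof = 351 ns = 3.51e-07 s
dist = c * tof / 2
= 3e8 * 3.51e-07 / 2
= 52.65 m


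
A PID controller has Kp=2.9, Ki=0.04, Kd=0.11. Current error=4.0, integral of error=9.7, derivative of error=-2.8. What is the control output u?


u = Kp*e + Ki*int(e) + Kd*de/dt
= 2.9*4.0 + 0.04*9.7 + 0.11*(-2.8)
= 11.6 + 0.388 + -0.308
= 11.68


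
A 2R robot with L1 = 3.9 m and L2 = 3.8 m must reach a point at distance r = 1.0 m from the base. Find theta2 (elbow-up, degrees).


cos(theta2) = (r^2 - L1^2 - L2^2) / (2*L1*L2)
cos(theta2) = (1.0 - 15.21 - 14.44) / 29.64
cos(theta2) = -0.966599
theta2 = 165.1498 degrees


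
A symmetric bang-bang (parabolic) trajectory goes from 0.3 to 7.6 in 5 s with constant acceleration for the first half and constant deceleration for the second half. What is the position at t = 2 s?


Symmetric rest-to-rest: each phase covers (pf-p0)/2 in time T/2. 0.5*a*(T/2)^2 = (pf-p0)/2 => a = 4*(pf-p0)/T^2
a = 4*(7.6-0.3)/5^2 = 1.168
t = 2 is in the acceleration phase (t <= T/2).
p = p0 + 0.5*a*t^2 = 0.3 + 0.5*1.168*2^2
= 2.636
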